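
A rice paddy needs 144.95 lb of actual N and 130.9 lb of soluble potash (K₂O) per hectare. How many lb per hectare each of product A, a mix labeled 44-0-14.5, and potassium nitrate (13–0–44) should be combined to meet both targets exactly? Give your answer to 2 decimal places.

267.59 lb product A, 209.32 lb potassium nitrate

With a, b = lb per hectare of product A and potassium nitrate:
N: 0.44·a + 0.13·b = 144.95
K₂O: 0.145·a + 0.44·b = 130.9
Eliminate a: (row1) − 0.44/0.145·(row2) → -1.20517·b = -252.264, so b = 209.318.
Back-substitute: a = (144.95 − 0.13·209.318) / 0.44 = 267.588.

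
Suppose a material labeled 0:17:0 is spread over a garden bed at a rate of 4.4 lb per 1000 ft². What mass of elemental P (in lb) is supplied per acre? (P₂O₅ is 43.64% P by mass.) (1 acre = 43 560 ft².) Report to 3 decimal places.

P₂O₅ per 1000 ft² = 4.4 × 17% = 0.748 lb.
Elemental P = 0.748 × 0.4364 = 0.326427 lb per 1000 ft².
Convert to per acre: 0.326427 × 43.56 = 14.2192 lb.

14.219 lb P per acre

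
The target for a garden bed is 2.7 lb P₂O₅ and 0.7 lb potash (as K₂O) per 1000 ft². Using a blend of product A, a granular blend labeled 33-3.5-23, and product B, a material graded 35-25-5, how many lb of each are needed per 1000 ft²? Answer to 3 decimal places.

0.717 lb product A, 10.700 lb product B

With a, b = lb per 1000 ft² of product A and product B:
P₂O₅: 0.035·a + 0.25·b = 2.7
K₂O: 0.23·a + 0.05·b = 0.7
Eliminate a: (row1) − 0.035/0.23·(row2) → 0.242391·b = 2.59348, so b = 10.6996.
Back-substitute: a = (2.7 − 0.25·10.6996) / 0.035 = 0.717489.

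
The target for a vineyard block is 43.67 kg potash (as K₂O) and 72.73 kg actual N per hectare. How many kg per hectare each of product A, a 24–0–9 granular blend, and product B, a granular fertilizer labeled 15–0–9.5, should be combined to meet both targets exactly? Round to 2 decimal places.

Let a = kg of product A, b = kg of product B (per hectare).
K₂O: 0.09·a + 0.095·b = 43.67
N: 0.24·a + 0.15·b = 72.73
From row1: a = (43.67 − 0.095·b) / 0.09.
Into row2: 0.24·(43.67 − 0.095·b)/0.09 + 0.15·b = 72.73 → b = 423.129, a = 38.586.

38.59 kg product A, 423.13 kg product B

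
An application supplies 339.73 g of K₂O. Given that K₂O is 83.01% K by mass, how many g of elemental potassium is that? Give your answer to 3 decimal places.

K = 339.73 × 0.8301 = 282.0099 g.

282.010 g K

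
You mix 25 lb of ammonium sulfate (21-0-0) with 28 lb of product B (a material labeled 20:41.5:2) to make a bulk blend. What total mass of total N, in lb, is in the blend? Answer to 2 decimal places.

N mass = 21%×25 + 20%×28 = 10.85 lb.

10.85 lb N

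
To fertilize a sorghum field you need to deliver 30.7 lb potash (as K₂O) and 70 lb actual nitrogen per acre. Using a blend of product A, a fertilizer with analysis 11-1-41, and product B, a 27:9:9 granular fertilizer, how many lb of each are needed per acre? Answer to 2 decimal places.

19.73 lb product A, 251.22 lb product B

Per-acre balance (a = product A, b = product B):
K₂O: 0.41·a + 0.09·b = 30.7
N: 0.11·a + 0.27·b = 70
Eliminate b: (row1) − 0.09/0.27·(row2) → 0.373333·a = 7.36667, so a = 19.7321.
Then b = (70 − 0.11·19.7321) / 0.27 = 251.2202.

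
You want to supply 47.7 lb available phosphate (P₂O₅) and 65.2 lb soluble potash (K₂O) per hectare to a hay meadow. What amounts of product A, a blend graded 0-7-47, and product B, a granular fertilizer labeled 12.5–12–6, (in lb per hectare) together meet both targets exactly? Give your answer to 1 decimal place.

Per-hectare balance (a = product A, b = product B):
P₂O₅: 0.07·a + 0.12·b = 47.7
K₂O: 0.47·a + 0.06·b = 65.2
Eliminate b: (row1) − 0.12/0.06·(row2) → -0.87·a = -82.7, so a = 95.0575.
Then b = (65.2 − 0.47·95.0575) / 0.06 = 342.0498.

95.1 lb product A, 342.0 lb product B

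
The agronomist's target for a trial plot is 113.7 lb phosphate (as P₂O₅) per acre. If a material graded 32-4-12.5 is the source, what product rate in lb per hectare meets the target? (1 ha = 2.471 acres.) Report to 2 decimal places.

Product per acre = 113.7 / 4% = 2842.5 lb.
Convert to per hectare: 2842.5 × 2.471 = 7023.818 lb.

7023.82 lb of product per hectare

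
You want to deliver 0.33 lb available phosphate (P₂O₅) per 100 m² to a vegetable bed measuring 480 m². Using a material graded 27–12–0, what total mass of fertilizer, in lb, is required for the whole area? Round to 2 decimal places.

13.20 lb

Product per 100 m² = 0.33 / 12% = 2.75 lb.
Total product = 2.75 × 480 / 100 = 13.2 lb.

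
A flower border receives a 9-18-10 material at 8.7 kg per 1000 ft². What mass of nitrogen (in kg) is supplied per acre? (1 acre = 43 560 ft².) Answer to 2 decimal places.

34.11 kg N per acre

nitrogen per 1000 ft² = 8.7 × 9% = 0.783 kg.
Convert to per acre: 0.783 × 43.56 = 34.1075 kg.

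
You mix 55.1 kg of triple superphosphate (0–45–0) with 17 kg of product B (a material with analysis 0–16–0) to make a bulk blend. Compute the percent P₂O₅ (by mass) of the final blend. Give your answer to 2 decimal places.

38.16% P₂O₅

Total mass = 55.1 + 17 = 72.1 kg.
P₂O₅ mass = 45%×55.1 + 16%×17 = 27.515 kg.
% P₂O₅ = 27.515 / 72.1 = 38.1623%.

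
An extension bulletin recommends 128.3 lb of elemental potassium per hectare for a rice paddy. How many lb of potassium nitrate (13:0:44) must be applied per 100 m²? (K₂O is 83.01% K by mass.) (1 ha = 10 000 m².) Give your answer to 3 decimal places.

3.513 lb of product per hundred sq m

As K₂O: 128.3 / 0.8301 = 154.56 lb per hectare.
Product per hectare = 154.56 / 44% = 351.272 lb.
Convert to per 100 m²: 351.272 × 0.01 = 3.51272 lb.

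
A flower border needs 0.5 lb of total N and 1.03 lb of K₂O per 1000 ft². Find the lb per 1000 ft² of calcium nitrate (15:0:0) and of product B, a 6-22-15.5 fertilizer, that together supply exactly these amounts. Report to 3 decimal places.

0.675 lb calcium nitrate, 6.645 lb product B

Let a = lb of calcium nitrate, b = lb of product B (per 1000 ft²).
N: 0.15·a + 0.06·b = 0.5
K₂O: 0·a + 0.155·b = 1.03
Solving simultaneously: a = 0.675269, b = 6.64516.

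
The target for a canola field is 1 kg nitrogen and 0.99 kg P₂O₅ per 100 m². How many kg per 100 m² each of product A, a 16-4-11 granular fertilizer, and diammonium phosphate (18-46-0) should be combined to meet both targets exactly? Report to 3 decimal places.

4.244 kg product A, 1.783 kg diammonium phosphate

Per-100 m² balance (a = product A, b = diammonium phosphate):
N: 0.16·a + 0.18·b = 1
P₂O₅: 0.04·a + 0.46·b = 0.99
Eliminate b: (row1) − 0.18/0.46·(row2) → 0.144348·a = 0.612609, so a = 4.24398.
Then b = (0.99 − 0.04·4.24398) / 0.46 = 1.78313.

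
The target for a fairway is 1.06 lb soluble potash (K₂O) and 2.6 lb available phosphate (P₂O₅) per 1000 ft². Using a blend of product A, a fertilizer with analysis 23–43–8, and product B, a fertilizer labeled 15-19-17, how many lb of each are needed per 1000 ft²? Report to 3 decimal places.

4.155 lb product A, 4.280 lb product B

With a, b = lb per 1000 ft² of product A and product B:
K₂O: 0.08·a + 0.17·b = 1.06
P₂O₅: 0.43·a + 0.19·b = 2.6
Eliminate b: (row1) − 0.17/0.19·(row2) → -0.304737·a = -1.26632, so a = 4.15544.
Then b = (2.6 − 0.43·4.15544) / 0.19 = 4.27979.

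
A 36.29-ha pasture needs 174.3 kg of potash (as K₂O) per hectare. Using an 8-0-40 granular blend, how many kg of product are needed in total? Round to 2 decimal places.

Product per hectare = 174.3 / 40% = 435.75 kg.
Total product = 435.75 × 36.29 = 15813.368 kg.

15813.37 kg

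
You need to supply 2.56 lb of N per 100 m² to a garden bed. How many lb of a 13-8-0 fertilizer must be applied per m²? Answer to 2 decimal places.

0.20 lb of product per sq m

Product per 100 m² = 2.56 / 13% = 19.6923 lb.
Convert to per m²: 19.6923 × 0.01 = 0.196923 lb.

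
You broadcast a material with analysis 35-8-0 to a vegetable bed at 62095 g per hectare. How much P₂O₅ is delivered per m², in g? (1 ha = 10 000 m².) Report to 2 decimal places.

0.50 g P₂O₅ per sq m

P₂O₅ per hectare = 62095 × 8% = 4967.6 g.
Convert to per m²: 4967.6 × 0.0001 = 0.49676 g.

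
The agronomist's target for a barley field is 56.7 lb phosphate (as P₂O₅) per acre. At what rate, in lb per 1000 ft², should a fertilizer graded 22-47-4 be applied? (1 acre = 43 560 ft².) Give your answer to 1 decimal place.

2.8 lb of product per thousand sq ft

Product per acre = 56.7 / 47% = 120.638 lb.
Convert to per 1000 ft²: 120.638 × 0.0229568 = 2.76947 lb.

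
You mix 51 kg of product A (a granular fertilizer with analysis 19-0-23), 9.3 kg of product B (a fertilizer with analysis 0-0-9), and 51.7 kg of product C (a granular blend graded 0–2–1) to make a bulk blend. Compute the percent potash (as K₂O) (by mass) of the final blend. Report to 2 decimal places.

Total mass = 51 + 9.3 + 51.7 = 112 kg.
K₂O mass = 23%×51 + 9%×9.3 + 1%×51.7 = 13.084 kg.
% K₂O = 13.084 / 112 = 11.6821%.

11.68% K₂O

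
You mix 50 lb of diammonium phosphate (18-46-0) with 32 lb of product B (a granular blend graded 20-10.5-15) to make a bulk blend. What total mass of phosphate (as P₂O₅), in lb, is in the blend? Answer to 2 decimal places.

26.36 lb P₂O₅

P₂O₅ mass = 46%×50 + 10.5%×32 = 26.36 lb.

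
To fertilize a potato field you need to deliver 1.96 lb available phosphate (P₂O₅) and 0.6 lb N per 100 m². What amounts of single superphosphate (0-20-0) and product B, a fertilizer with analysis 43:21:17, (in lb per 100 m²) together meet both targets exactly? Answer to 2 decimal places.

8.33 lb single superphosphate, 1.40 lb product B

Let a = lb of single superphosphate, b = lb of product B (per 100 m²).
P₂O₅: 0.2·a + 0.21·b = 1.96
N: 0·a + 0.43·b = 0.6
Solving simultaneously: a = 8.33488, b = 1.39535.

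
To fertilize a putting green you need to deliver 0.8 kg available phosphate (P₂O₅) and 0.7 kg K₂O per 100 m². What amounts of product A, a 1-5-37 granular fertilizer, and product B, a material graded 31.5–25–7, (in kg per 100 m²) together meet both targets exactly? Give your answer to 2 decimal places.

1.34 kg product A, 2.93 kg product B

Per-100 m² balance (a = product A, b = product B):
P₂O₅: 0.05·a + 0.25·b = 0.8
K₂O: 0.37·a + 0.07·b = 0.7
Eliminate a: (row1) − 0.05/0.37·(row2) → 0.240541·b = 0.705405, so b = 2.93258.
Back-substitute: a = (0.8 − 0.25·2.93258) / 0.05 = 1.33708.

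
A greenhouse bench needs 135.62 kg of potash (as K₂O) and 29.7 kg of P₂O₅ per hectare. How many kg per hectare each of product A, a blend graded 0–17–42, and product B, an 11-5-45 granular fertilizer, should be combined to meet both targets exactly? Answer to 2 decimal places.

With a, b = kg per hectare of product A and product B:
K₂O: 0.42·a + 0.45·b = 135.62
P₂O₅: 0.17·a + 0.05·b = 29.7
From row1: a = (135.62 − 0.45·b) / 0.42.
Into row2: 0.17·(135.62 − 0.45·b)/0.42 + 0.05·b = 29.7 → b = 190.656, a = 118.631.

118.63 kg product A, 190.66 kg product B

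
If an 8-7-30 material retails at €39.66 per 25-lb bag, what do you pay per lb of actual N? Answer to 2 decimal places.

€19.83 per lb N

N in bag = 25 × 8% = 2 lb.
Cost per lb N = €39.66 / 2 = €19.8300.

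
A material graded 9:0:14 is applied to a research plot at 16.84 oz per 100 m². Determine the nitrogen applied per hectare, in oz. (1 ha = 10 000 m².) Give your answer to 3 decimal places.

151.560 oz N per hectare

nitrogen per 100 m² = 16.84 × 9% = 1.5156 oz.
Convert to per hectare: 1.5156 × 100 = 151.56 oz.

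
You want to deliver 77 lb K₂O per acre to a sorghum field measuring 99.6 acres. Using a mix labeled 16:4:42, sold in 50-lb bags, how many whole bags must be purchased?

Product per acre = 77 / 42% = 183.333 lb.
Total product = 183.333 × 99.6 = 18260 lb.
Bags = ⌈18260 / 50⌉ = 366.

366 bags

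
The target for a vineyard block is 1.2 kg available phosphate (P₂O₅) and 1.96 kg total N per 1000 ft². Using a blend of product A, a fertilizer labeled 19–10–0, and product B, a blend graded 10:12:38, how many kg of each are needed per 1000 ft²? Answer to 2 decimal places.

9.00 kg product A, 2.50 kg product B

Per-1000 ft² balance (a = product A, b = product B):
P₂O₅: 0.1·a + 0.12·b = 1.2
N: 0.19·a + 0.1·b = 1.96
From row1: a = (1.2 − 0.12·b) / 0.1.
Into row2: 0.19·(1.2 − 0.12·b)/0.1 + 0.1·b = 1.96 → b = 2.5, a = 9.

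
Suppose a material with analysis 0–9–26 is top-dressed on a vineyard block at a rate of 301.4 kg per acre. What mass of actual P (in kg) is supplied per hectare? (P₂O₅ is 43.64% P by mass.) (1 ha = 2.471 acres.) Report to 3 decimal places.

P₂O₅ per acre = 301.4 × 9% = 27.126 kg.
Elemental P = 27.126 × 0.4364 = 11.8378 kg per acre.
Convert to per hectare: 11.8378 × 2.471 = 29.2512 kg.

29.251 kg P per hectare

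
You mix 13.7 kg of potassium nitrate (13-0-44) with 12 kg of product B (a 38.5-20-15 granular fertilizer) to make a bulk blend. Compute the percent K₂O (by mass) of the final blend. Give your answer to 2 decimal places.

30.46% K₂O

Total mass = 13.7 + 12 = 25.7 kg.
K₂O mass = 44%×13.7 + 15%×12 = 7.828 kg.
% K₂O = 7.828 / 25.7 = 30.4591%.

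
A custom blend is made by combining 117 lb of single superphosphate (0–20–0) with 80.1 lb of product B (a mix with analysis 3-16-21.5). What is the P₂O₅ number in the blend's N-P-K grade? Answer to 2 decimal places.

Total mass = 117 + 80.1 = 197.1 lb.
P₂O₅ mass = 20%×117 + 16%×80.1 = 36.216 lb.
% P₂O₅ = 36.216 / 197.1 = 18.3744%.

18.37% P₂O₅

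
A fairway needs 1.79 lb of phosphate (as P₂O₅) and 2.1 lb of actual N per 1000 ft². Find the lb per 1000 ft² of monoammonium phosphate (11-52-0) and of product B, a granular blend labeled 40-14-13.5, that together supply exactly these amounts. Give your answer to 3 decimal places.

2.191 lb monoammonium phosphate, 4.647 lb product B

Let a = lb of monoammonium phosphate, b = lb of product B (per 1000 ft²).
P₂O₅: 0.52·a + 0.14·b = 1.79
N: 0.11·a + 0.4·b = 2.1
From row1: a = (1.79 − 0.14·b) / 0.52.
Into row2: 0.11·(1.79 − 0.14·b)/0.52 + 0.4·b = 2.1 → b = 4.64746, a = 2.19107.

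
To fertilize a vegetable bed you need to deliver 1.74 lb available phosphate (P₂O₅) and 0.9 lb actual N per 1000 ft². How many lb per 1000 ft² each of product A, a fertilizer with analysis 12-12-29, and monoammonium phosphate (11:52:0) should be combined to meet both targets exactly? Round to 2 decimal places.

5.62 lb product A, 2.05 lb monoammonium phosphate

With a, b = lb per 1000 ft² of product A and monoammonium phosphate:
P₂O₅: 0.12·a + 0.52·b = 1.74
N: 0.12·a + 0.11·b = 0.9
Solving simultaneously: a = 5.62195, b = 2.04878.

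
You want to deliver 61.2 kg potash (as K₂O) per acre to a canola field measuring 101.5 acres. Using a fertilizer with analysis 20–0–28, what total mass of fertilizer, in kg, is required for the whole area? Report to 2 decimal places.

22185.00 kg

Product per acre = 61.2 / 28% = 218.571 kg.
Total product = 218.571 × 101.5 = 22185 kg.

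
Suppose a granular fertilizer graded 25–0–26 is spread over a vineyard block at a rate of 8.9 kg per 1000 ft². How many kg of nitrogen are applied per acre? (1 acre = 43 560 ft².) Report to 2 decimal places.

96.92 kg N per acre

nitrogen per 1000 ft² = 8.9 × 25% = 2.225 kg.
Convert to per acre: 2.225 × 43.56 = 96.921 kg.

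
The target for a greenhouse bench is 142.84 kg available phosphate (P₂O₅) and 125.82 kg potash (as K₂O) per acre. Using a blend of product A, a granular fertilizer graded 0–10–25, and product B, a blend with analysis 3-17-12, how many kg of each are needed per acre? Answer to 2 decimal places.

Per-acre balance (a = product A, b = product B):
P₂O₅: 0.1·a + 0.17·b = 142.84
K₂O: 0.25·a + 0.12·b = 125.82
Eliminate a: (row1) − 0.1/0.25·(row2) → 0.122·b = 92.512, so b = 758.295.
Back-substitute: a = (142.84 − 0.17·758.295) / 0.1 = 139.298.

139.30 kg product A, 758.30 kg product B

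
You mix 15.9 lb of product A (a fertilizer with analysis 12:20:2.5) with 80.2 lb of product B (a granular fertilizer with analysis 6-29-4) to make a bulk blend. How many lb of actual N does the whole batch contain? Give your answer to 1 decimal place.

N mass = 12%×15.9 + 6%×80.2 = 6.72 lb.

6.7 lb N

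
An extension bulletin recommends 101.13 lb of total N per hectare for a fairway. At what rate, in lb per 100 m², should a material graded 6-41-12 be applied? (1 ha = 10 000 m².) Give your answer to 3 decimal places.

16.855 lb of product per hundred sq m

Product per hectare = 101.13 / 6% = 1685.5 lb.
Convert to per 100 m²: 1685.5 × 0.01 = 16.855 lb.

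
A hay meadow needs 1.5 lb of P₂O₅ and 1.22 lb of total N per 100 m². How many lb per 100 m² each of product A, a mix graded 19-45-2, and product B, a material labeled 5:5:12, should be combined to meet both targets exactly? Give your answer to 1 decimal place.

1.1 lb product A, 20.3 lb product B

Let a = lb of product A, b = lb of product B (per 100 m²).
P₂O₅: 0.45·a + 0.05·b = 1.5
N: 0.19·a + 0.05·b = 1.22
From row1: a = (1.5 − 0.05·b) / 0.45.
Into row2: 0.19·(1.5 − 0.05·b)/0.45 + 0.05·b = 1.22 → b = 20.3077, a = 1.07692.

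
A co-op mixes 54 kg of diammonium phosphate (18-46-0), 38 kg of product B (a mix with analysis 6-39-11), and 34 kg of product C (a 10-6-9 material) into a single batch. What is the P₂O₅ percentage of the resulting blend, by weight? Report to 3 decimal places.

Total mass = 54 + 38 + 34 = 126 kg.
P₂O₅ mass = 46%×54 + 39%×38 + 6%×34 = 41.7 kg.
% P₂O₅ = 41.7 / 126 = 33.0952%.

33.095% P₂O₅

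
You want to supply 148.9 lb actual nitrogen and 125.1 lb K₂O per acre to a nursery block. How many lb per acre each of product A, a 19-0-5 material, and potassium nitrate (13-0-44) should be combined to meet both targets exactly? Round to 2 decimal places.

Per-acre balance (a = product A, b = potassium nitrate):
N: 0.19·a + 0.13·b = 148.9
K₂O: 0.05·a + 0.44·b = 125.1
From row1: a = (148.9 − 0.13·b) / 0.19.
Into row2: 0.05·(148.9 − 0.13·b)/0.19 + 0.44·b = 125.1 → b = 211.725, a = 638.8197.

638.82 lb product A, 211.73 lb potassium nitrate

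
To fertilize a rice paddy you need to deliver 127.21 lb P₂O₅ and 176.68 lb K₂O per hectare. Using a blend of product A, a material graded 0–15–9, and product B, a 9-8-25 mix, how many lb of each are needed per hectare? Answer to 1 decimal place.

583.1 lb product A, 496.8 lb product B

Let a = lb of product A, b = lb of product B (per hectare).
P₂O₅: 0.15·a + 0.08·b = 127.21
K₂O: 0.09·a + 0.25·b = 176.68
From row1: a = (127.21 − 0.08·b) / 0.15.
Into row2: 0.09·(127.21 − 0.08·b)/0.15 + 0.25·b = 176.68 → b = 496.802, a = 583.106.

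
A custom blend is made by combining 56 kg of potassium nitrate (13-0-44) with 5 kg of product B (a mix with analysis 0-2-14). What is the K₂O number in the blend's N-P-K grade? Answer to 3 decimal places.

41.541% K₂O

Total mass = 56 + 5 = 61 kg.
K₂O mass = 44%×56 + 14%×5 = 25.34 kg.
% K₂O = 25.34 / 61 = 41.54098%.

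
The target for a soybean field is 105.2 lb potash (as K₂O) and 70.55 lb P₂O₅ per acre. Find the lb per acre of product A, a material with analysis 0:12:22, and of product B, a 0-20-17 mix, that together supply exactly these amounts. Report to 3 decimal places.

Per-acre balance (a = product A, b = product B):
K₂O: 0.22·a + 0.17·b = 105.2
P₂O₅: 0.12·a + 0.2·b = 70.55
From row1: a = (105.2 − 0.17·b) / 0.22.
Into row2: 0.12·(105.2 − 0.17·b)/0.22 + 0.2·b = 70.55 → b = 122.7542, a = 383.3263.

383.326 lb product A, 122.754 lb product B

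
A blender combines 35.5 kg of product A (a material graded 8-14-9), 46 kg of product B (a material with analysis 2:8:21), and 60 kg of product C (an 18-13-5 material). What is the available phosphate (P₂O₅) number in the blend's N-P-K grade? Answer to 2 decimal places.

Total mass = 35.5 + 46 + 60 = 141.5 kg.
P₂O₅ mass = 14%×35.5 + 8%×46 + 13%×60 = 16.45 kg.
% P₂O₅ = 16.45 / 141.5 = 11.6254%.

11.63% P₂O₅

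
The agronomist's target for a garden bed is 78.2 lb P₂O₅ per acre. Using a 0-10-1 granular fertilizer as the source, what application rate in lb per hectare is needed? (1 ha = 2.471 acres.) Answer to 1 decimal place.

Product per acre = 78.2 / 10% = 782 lb.
Convert to per hectare: 782 × 2.471 = 1932.32 lb.

1932.3 lb of product per hectare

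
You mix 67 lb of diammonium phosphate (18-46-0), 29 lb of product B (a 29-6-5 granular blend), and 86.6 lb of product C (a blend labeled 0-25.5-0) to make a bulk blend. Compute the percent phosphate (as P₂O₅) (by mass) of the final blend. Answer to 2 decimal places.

29.92% P₂O₅

Total mass = 67 + 29 + 86.6 = 182.6 lb.
P₂O₅ mass = 46%×67 + 6%×29 + 25.5%×86.6 = 54.643 lb.
% P₂O₅ = 54.643 / 182.6 = 29.92497%.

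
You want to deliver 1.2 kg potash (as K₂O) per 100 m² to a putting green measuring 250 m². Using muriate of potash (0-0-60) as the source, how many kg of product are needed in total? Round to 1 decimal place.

5.0 kg

Product per 100 m² = 1.2 / 60% = 2 kg.
Total product = 2 × 250 / 100 = 5 kg.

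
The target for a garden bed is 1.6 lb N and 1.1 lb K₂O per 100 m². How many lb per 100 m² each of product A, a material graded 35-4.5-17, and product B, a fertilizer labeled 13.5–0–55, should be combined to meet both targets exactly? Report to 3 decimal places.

4.314 lb product A, 0.666 lb product B

Per-100 m² balance (a = product A, b = product B):
N: 0.35·a + 0.135·b = 1.6
K₂O: 0.17·a + 0.55·b = 1.1
From row1: a = (1.6 − 0.135·b) / 0.35.
Into row2: 0.17·(1.6 − 0.135·b)/0.35 + 0.55·b = 1.1 → b = 0.66647, a = 4.31436.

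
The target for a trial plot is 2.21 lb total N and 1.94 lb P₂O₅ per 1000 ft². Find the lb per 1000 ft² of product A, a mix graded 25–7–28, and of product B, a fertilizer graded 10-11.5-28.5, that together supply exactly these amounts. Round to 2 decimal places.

2.77 lb product A, 15.19 lb product B

Per-1000 ft² balance (a = product A, b = product B):
N: 0.25·a + 0.1·b = 2.21
P₂O₅: 0.07·a + 0.115·b = 1.94
Eliminate a: (row1) − 0.25/0.07·(row2) → -0.310714·b = -4.71857, so b = 15.1862.
Back-substitute: a = (2.21 − 0.1·15.1862) / 0.25 = 2.76552.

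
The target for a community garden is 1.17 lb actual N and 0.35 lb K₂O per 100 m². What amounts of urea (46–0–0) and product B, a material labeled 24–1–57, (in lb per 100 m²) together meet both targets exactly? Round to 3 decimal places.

2.223 lb urea, 0.614 lb product B

Per-100 m² balance (a = urea, b = product B):
N: 0.46·a + 0.24·b = 1.17
K₂O: 0·a + 0.57·b = 0.35
Solving simultaneously: a = 2.22311, b = 0.614035.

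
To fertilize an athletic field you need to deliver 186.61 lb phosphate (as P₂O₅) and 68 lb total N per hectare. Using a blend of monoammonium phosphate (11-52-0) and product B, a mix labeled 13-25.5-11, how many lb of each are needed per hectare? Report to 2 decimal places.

174.95 lb monoammonium phosphate, 375.04 lb product B

With a, b = lb per hectare of monoammonium phosphate and product B:
P₂O₅: 0.52·a + 0.255·b = 186.61
N: 0.11·a + 0.13·b = 68
Eliminate a: (row1) − 0.52/0.11·(row2) → -0.359545·b = -134.845, so b = 375.042.
Back-substitute: a = (186.61 − 0.255·375.042) / 0.52 = 174.951.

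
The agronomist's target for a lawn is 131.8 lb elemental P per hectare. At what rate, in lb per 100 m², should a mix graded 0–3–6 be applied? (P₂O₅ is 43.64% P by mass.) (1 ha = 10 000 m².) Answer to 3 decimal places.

100.672 lb of product per hundred sq m

As P₂O₅: 131.8 / 0.4364 = 302.016 lb per hectare.
Product per hectare = 302.016 / 3% = 10067.2 lb.
Convert to per 100 m²: 10067.2 × 0.01 = 100.6722 lb.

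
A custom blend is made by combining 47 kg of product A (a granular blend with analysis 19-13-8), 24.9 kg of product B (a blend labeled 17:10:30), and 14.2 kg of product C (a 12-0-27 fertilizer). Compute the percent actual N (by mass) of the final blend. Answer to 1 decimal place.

17.3% N

Total mass = 47 + 24.9 + 14.2 = 86.1 kg.
N mass = 19%×47 + 17%×24.9 + 12%×14.2 = 14.867 kg.
% N = 14.867 / 86.1 = 17.2671%.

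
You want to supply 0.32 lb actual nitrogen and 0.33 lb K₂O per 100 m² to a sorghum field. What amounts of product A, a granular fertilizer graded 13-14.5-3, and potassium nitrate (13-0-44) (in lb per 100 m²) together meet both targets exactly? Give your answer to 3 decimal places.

1.837 lb product A, 0.625 lb potassium nitrate

Per-100 m² balance (a = product A, b = potassium nitrate):
N: 0.13·a + 0.13·b = 0.32
K₂O: 0.03·a + 0.44·b = 0.33
Solving simultaneously: a = 1.83677, b = 0.624765.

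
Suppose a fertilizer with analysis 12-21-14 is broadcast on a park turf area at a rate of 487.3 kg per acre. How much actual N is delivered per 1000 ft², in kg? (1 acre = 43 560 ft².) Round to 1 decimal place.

1.3 kg N per thousand sq ft

nitrogen per acre = 487.3 × 12% = 58.476 kg.
Convert to per 1000 ft²: 58.476 × 0.0229568 = 1.34242 kg.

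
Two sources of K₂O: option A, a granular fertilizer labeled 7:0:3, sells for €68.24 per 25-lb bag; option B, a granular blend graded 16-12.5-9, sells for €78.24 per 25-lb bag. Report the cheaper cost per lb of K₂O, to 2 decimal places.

option A: K₂O per bag = 25 × 3% = 0.75 lb; cost = 68.24 / 0.75 = €90.9867/lb K₂O.
option B: K₂O per bag = 25 × 9% = 2.25 lb; cost = 78.24 / 2.25 = €34.7733/lb K₂O.
option B is cheaper.

€34.77 per lb K₂O (option B)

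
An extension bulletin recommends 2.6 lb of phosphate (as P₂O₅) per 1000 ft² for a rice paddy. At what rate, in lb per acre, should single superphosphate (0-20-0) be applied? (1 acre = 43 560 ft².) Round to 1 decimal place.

566.3 lb of product per acre

Product per 1000 ft² = 2.6 / 20% = 13 lb.
Convert to per acre: 13 × 43.56 = 566.28 lb.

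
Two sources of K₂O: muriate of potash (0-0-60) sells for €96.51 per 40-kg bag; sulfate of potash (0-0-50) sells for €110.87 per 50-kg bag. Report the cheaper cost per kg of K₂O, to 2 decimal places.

€4.02 per kg K₂O (muriate of potash)

muriate of potash: K₂O per bag = 40 × 60% = 24 kg; cost = 96.51 / 24 = €4.0213/kg K₂O.
sulfate of potash: K₂O per bag = 50 × 50% = 25 kg; cost = 110.87 / 25 = €4.4348/kg K₂O.
muriate of potash is cheaper.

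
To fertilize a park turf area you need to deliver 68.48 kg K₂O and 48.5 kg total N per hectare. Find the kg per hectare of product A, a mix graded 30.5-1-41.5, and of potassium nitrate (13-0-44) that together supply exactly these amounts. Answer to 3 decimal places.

Per-hectare balance (a = product A, b = potassium nitrate):
K₂O: 0.415·a + 0.44·b = 68.48
N: 0.305·a + 0.13·b = 48.5
From row1: a = (68.48 − 0.44·b) / 0.415.
Into row2: 0.305·(68.48 − 0.44·b)/0.415 + 0.13·b = 48.5 → b = 9.4567, a = 154.9857.

154.986 kg product A, 9.457 kg potassium nitrate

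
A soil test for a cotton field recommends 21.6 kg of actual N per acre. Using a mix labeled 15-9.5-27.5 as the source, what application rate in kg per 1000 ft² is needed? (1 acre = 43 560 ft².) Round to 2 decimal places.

Product per acre = 21.6 / 15% = 144 kg.
Convert to per 1000 ft²: 144 × 0.0229568 = 3.30579 kg.

3.31 kg of product per thousand sq ft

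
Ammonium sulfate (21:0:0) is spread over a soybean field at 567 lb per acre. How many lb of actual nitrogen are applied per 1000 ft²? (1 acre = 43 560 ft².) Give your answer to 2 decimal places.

2.73 lb N per thousand sq ft

nitrogen per acre = 567 × 21% = 119.07 lb.
Convert to per 1000 ft²: 119.07 × 0.0229568 = 2.73347 lb.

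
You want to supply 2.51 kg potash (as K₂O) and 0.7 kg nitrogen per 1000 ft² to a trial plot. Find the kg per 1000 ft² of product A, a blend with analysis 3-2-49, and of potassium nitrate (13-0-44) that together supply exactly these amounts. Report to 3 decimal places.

0.362 kg product A, 5.301 kg potassium nitrate

With a, b = kg per 1000 ft² of product A and potassium nitrate:
K₂O: 0.49·a + 0.44·b = 2.51
N: 0.03·a + 0.13·b = 0.7
From row1: a = (2.51 − 0.44·b) / 0.49.
Into row2: 0.03·(2.51 − 0.44·b)/0.49 + 0.13·b = 0.7 → b = 5.30099, a = 0.362376.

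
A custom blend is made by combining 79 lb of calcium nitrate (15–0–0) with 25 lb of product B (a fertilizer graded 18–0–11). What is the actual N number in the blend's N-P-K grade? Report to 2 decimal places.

15.72% N

Total mass = 79 + 25 = 104 lb.
N mass = 15%×79 + 18%×25 = 16.35 lb.
% N = 16.35 / 104 = 15.7212%.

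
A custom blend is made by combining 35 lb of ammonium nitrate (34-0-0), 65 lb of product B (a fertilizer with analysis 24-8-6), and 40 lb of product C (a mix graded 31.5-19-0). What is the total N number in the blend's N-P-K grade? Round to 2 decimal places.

28.64% N

Total mass = 35 + 65 + 40 = 140 lb.
N mass = 34%×35 + 24%×65 + 31.5%×40 = 40.1 lb.
% N = 40.1 / 140 = 28.6429%.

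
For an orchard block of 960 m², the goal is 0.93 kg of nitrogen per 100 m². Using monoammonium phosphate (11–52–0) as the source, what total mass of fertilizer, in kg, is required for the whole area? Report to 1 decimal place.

Product per 100 m² = 0.93 / 11% = 8.45455 kg.
Total product = 8.45455 × 960 / 100 = 81.1636 kg.

81.2 kg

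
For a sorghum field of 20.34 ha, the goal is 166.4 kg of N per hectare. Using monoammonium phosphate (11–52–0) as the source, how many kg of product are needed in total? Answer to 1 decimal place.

30768.9 kg

Product per hectare = 166.4 / 11% = 1512.73 kg.
Total product = 1512.73 × 20.34 = 30768.87 kg.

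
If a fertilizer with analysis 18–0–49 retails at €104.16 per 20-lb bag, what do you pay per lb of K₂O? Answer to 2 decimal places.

€10.63 per lb K₂O

K₂O in bag = 20 × 49% = 9.8 lb.
Cost per lb K₂O = €104.16 / 9.8 = €10.6286.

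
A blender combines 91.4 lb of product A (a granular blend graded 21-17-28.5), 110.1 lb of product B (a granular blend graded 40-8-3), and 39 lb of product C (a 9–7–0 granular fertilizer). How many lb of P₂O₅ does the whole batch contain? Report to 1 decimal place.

P₂O₅ mass = 17%×91.4 + 8%×110.1 + 7%×39 = 27.076 lb.

27.1 lb P₂O₅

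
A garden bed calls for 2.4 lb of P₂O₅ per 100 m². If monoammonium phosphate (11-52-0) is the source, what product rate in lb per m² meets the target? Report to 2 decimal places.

Product per 100 m² = 2.4 / 52% = 4.61538 lb.
Convert to per m²: 4.61538 × 0.01 = 0.0461538 lb.

0.05 lb of product per sq m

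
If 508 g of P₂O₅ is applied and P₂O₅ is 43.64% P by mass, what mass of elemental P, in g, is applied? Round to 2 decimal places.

221.69 g P

P = 508 × 0.4364 = 221.691 g.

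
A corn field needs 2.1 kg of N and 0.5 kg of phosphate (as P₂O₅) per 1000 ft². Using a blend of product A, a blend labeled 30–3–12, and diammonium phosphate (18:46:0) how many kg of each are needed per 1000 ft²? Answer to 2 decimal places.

Let a = kg of product A, b = kg of diammonium phosphate (per 1000 ft²).
N: 0.3·a + 0.18·b = 2.1
P₂O₅: 0.03·a + 0.46·b = 0.5
Eliminate b: (row1) − 0.18/0.46·(row2) → 0.288261·a = 1.90435, so a = 6.60633.
Then b = (0.5 − 0.03·6.60633) / 0.46 = 0.656109.

6.61 kg product A, 0.66 kg diammonium phosphate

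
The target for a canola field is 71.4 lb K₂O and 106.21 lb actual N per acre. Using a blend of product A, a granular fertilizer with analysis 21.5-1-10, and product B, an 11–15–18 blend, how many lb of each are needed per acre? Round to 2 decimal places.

406.64 lb product A, 170.76 lb product B

Let a = lb of product A, b = lb of product B (per acre).
K₂O: 0.1·a + 0.18·b = 71.4
N: 0.215·a + 0.11·b = 106.21
Eliminate a: (row1) − 0.1/0.215·(row2) → 0.128837·b = 22, so b = 170.758.
Back-substitute: a = (71.4 − 0.18·170.758) / 0.1 = 406.635.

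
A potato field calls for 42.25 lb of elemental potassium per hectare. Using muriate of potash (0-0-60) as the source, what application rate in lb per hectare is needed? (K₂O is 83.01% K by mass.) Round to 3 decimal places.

84.829 lb of product per hectare

As K₂O: 42.25 / 0.8301 = 50.8975 lb per hectare.
Product per hectare = 50.8975 / 60% = 84.8291 lb.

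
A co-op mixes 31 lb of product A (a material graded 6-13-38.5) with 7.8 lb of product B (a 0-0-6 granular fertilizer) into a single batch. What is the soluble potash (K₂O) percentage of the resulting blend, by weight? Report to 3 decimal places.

Total mass = 31 + 7.8 = 38.8 lb.
K₂O mass = 38.5%×31 + 6%×7.8 = 12.403 lb.
% K₂O = 12.403 / 38.8 = 31.96649%.

31.966% K₂O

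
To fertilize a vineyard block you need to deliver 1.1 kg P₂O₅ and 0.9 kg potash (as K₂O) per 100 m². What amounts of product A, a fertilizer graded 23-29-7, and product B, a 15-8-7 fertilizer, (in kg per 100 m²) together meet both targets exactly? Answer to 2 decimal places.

0.34 kg product A, 12.52 kg product B

Per-100 m² balance (a = product A, b = product B):
P₂O₅: 0.29·a + 0.08·b = 1.1
K₂O: 0.07·a + 0.07·b = 0.9
Eliminate b: (row1) − 0.08/0.07·(row2) → 0.21·a = 0.0714286, so a = 0.340136.
Then b = (0.9 − 0.07·0.340136) / 0.07 = 12.517.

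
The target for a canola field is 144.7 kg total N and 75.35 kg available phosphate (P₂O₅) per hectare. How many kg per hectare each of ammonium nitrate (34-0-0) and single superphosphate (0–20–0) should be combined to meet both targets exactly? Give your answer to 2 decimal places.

Let a = kg of ammonium nitrate, b = kg of single superphosphate (per hectare).
N: 0.34·a + 0·b = 144.7
P₂O₅: 0·a + 0.2·b = 75.35
Solving simultaneously: a = 425.588, b = 376.75.

425.59 kg ammonium nitrate, 376.75 kg single superphosphate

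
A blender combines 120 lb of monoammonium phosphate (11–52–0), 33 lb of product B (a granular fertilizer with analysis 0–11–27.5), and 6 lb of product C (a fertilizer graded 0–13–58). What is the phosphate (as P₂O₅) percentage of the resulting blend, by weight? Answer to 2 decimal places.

42.02% P₂O₅

Total mass = 120 + 33 + 6 = 159 lb.
P₂O₅ mass = 52%×120 + 11%×33 + 13%×6 = 66.81 lb.
% P₂O₅ = 66.81 / 159 = 42.0189%.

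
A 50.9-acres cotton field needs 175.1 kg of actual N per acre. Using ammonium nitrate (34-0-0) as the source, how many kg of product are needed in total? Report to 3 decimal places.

26213.500 kg

Product per acre = 175.1 / 34% = 515 kg.
Total product = 515 × 50.9 = 26213.5 kg.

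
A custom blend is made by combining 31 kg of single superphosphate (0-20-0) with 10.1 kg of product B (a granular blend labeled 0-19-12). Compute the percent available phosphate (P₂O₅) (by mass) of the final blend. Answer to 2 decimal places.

Total mass = 31 + 10.1 = 41.1 kg.
P₂O₅ mass = 20%×31 + 19%×10.1 = 8.119 kg.
% P₂O₅ = 8.119 / 41.1 = 19.7543%.

19.75% P₂O₅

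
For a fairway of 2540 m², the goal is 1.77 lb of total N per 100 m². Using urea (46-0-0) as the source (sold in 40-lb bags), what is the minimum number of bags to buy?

3 bags

Product per 100 m² = 1.77 / 46% = 3.84783 lb.
Total product = 3.84783 × 2540 / 100 = 97.7348 lb.
Bags = ⌈97.7348 / 40⌉ = 3.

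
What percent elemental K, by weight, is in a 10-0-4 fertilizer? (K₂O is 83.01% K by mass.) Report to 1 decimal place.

%K = 4 × 0.8301 = 3.3204%.

3.3% K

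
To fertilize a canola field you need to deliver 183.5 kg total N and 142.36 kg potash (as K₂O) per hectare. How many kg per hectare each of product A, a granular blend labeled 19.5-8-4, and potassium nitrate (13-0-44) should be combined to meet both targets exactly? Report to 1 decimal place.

Let a = kg of product A, b = kg of potassium nitrate (per hectare).
N: 0.195·a + 0.13·b = 183.5
K₂O: 0.04·a + 0.44·b = 142.36
Solving simultaneously: a = 772.124, b = 253.352.

772.1 kg product A, 253.4 kg potassium nitrate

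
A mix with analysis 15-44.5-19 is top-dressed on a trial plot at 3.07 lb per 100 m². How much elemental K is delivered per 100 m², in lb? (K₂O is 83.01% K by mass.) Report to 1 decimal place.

0.5 lb K per hundred sq m

K₂O per 100 m² = 3.07 × 19% = 0.5833 lb.
Elemental K = 0.5833 × 0.8301 = 0.484197 lb per 100 m².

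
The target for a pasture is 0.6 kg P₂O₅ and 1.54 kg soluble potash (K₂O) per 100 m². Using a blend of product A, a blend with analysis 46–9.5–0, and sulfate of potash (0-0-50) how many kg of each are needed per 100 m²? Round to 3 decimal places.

With a, b = kg per 100 m² of product A and sulfate of potash:
P₂O₅: 0.095·a + 0·b = 0.6
K₂O: 0·a + 0.5·b = 1.54
Solving simultaneously: a = 6.31579, b = 3.08.

6.316 kg product A, 3.080 kg sulfate of potash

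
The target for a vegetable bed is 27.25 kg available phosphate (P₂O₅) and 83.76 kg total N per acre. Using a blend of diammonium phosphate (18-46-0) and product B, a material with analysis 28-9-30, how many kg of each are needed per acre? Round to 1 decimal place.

0.8 kg diammonium phosphate, 298.6 kg product B

Let a = kg of diammonium phosphate, b = kg of product B (per acre).
P₂O₅: 0.46·a + 0.09·b = 27.25
N: 0.18·a + 0.28·b = 83.76
Solving simultaneously: a = 0.813499, b = 298.62.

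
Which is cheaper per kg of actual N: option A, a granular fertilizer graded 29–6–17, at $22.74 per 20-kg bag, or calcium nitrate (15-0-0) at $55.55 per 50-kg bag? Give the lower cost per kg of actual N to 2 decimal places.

option A: N per bag = 20 × 29% = 5.8 kg; cost = 22.74 / 5.8 = $3.9207/kg N.
calcium nitrate: N per bag = 50 × 15% = 7.5 kg; cost = 55.55 / 7.5 = $7.4067/kg N.
option A is cheaper.

$3.92 per kg N (option A)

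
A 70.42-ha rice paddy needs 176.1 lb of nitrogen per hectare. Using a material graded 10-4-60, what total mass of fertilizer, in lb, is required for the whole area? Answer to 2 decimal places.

124009.62 lb

Product per hectare = 176.1 / 10% = 1761 lb.
Total product = 1761 × 70.42 = 124009.62 lb.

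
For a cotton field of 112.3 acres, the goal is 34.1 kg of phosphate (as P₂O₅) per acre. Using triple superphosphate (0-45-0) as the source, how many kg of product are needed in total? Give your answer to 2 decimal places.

Product per acre = 34.1 / 45% = 75.7778 kg.
Total product = 75.7778 × 112.3 = 8509.844 kg.

8509.84 kg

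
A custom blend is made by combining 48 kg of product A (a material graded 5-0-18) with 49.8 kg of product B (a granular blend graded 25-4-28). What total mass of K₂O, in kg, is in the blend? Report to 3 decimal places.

22.584 kg K₂O

K₂O mass = 18%×48 + 28%×49.8 = 22.584 kg.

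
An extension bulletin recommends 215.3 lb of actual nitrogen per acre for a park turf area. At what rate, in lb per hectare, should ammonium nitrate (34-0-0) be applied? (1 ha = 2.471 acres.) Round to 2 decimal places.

1564.72 lb of product per hectare

Product per acre = 215.3 / 34% = 633.235 lb.
Convert to per hectare: 633.235 × 2.471 = 1564.724 lb.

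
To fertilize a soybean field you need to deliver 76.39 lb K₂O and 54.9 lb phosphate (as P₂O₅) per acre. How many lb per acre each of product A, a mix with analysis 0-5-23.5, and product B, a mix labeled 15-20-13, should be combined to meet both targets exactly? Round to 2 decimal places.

201.01 lb product A, 224.25 lb product B

Let a = lb of product A, b = lb of product B (per acre).
K₂O: 0.235·a + 0.13·b = 76.39
P₂O₅: 0.05·a + 0.2·b = 54.9
Eliminate a: (row1) − 0.235/0.05·(row2) → -0.81·b = -181.64, so b = 224.247.
Back-substitute: a = (76.39 − 0.13·224.247) / 0.235 = 201.012.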